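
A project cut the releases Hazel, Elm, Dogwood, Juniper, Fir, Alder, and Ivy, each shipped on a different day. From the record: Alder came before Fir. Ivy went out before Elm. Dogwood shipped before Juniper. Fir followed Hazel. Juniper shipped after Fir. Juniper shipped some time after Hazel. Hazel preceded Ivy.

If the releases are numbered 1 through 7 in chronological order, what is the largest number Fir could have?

6

Fir must come before Juniper — 1 release forced after it.
Everything else can be placed before Fir in some valid order, so Fir can sit as late as position 7 − 1 = 6.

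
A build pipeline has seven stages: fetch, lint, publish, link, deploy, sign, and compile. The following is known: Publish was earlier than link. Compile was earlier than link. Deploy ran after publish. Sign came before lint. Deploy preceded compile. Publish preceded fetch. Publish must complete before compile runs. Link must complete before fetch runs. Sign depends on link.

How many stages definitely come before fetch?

Directly stated before fetch: link and publish.
Compile reaches fetch via compile → link → fetch.
Deploy reaches fetch via deploy → compile → link → fetch.
No chain forces sign (or any of the others) ahead of fetch.
That's compile, deploy, link, and publish — 4 in all.

4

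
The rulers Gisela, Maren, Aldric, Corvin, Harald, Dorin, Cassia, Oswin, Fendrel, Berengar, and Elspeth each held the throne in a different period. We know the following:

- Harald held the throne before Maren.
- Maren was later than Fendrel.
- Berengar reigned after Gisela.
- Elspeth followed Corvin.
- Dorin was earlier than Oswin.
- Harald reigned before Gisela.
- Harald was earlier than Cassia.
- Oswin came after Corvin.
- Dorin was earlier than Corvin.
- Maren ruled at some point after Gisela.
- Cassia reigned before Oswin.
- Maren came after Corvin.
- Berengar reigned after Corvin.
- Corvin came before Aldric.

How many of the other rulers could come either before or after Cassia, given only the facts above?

Forced before Cassia: Harald; forced after Cassia: Oswin.
That leaves Aldric, Berengar, Corvin, Dorin, Elspeth, Fendrel, Gisela, and Maren with no forced order relative to Cassia — 8.

8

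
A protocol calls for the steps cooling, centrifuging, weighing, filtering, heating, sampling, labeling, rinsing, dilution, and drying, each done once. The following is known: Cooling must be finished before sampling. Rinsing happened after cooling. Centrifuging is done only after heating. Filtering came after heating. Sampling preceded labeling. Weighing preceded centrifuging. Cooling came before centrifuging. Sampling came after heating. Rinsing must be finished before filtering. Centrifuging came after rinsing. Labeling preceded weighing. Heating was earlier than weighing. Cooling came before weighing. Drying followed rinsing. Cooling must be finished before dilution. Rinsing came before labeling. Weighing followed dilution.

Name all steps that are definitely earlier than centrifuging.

cooling, dilution, heating, labeling, rinsing, sampling, weighing

Directly stated before centrifuging: cooling, heating, rinsing, and weighing.
Dilution reaches centrifuging via dilution → weighing → centrifuging.
Labeling reaches centrifuging via labeling → weighing → centrifuging.
Sampling reaches centrifuging via sampling → labeling → weighing → centrifuging.
No chain forces drying (or any of the others) ahead of centrifuging.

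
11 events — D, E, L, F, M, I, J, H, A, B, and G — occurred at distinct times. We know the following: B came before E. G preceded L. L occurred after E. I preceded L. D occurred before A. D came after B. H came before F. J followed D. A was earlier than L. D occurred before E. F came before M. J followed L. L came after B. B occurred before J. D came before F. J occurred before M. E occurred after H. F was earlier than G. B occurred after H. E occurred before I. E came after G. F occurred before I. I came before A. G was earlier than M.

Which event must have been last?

Every other event has a chain of constraints placing it before M, so M is last.

M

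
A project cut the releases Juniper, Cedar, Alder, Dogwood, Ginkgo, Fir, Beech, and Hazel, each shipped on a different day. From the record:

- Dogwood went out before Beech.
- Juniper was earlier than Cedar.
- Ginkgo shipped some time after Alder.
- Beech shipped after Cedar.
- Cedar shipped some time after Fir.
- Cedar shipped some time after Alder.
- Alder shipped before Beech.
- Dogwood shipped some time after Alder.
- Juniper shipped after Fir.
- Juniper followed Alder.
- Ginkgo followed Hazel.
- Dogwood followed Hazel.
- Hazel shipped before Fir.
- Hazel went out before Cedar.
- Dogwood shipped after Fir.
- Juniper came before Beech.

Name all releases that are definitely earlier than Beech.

Directly stated before Beech: Alder, Cedar, Dogwood, and Juniper.
Fir reaches Beech via Fir → Dogwood → Beech.
Hazel reaches Beech via Hazel → Cedar → Beech.
No chain forces Ginkgo ahead of Beech.

Alder, Cedar, Dogwood, Fir, Hazel, Juniper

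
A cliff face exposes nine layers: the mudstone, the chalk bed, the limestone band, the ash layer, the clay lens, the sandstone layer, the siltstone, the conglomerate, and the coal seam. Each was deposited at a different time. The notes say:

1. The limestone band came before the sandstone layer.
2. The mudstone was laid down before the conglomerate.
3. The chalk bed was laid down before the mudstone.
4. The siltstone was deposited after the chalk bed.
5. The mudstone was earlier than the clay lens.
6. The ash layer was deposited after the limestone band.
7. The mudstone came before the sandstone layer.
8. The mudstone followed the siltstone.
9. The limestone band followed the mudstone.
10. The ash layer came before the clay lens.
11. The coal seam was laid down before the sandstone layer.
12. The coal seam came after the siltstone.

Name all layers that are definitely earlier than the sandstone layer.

the chalk bed, the coal seam, the limestone band, the mudstone, the siltstone

Directly stated before the sandstone layer: the coal seam, the limestone band, and the mudstone.
The chalk bed reaches the sandstone layer via the chalk bed → the mudstone → the sandstone layer.
The siltstone reaches the sandstone layer via the siltstone → the mudstone → the sandstone layer.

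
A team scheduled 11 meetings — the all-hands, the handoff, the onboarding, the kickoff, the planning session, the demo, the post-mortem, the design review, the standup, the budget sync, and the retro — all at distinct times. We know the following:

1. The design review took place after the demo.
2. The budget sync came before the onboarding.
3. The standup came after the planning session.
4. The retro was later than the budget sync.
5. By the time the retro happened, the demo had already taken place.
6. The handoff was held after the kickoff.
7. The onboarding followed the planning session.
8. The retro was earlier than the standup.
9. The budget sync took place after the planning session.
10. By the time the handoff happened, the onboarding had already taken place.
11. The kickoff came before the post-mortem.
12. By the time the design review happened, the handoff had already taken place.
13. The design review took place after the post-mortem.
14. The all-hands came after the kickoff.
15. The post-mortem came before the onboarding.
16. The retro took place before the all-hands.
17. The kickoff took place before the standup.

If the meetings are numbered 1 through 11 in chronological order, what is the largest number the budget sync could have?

The budget sync must come before the all-hands, the design review, the handoff, the onboarding, the retro, and the standup — 6 meetings forced after it.
Everything else can be placed before the budget sync in some valid order, so the budget sync can sit as late as position 11 − 6 = 5.

5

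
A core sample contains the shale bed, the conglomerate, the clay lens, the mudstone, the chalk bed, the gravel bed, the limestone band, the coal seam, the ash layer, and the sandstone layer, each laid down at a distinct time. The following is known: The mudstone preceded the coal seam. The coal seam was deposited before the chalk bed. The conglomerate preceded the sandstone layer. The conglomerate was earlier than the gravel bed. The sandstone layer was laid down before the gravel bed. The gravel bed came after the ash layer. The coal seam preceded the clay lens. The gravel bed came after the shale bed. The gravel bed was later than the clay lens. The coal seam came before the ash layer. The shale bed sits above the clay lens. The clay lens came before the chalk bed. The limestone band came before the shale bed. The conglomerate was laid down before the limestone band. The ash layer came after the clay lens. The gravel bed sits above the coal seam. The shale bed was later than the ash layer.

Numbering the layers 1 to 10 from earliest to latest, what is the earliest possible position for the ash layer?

The clay lens, the coal seam, and the mudstone must all come before the ash layer — 3 forced predecessors.
Nothing else is forced ahead of the ash layer, so its earliest slot is position 3 + 1 = 4.

4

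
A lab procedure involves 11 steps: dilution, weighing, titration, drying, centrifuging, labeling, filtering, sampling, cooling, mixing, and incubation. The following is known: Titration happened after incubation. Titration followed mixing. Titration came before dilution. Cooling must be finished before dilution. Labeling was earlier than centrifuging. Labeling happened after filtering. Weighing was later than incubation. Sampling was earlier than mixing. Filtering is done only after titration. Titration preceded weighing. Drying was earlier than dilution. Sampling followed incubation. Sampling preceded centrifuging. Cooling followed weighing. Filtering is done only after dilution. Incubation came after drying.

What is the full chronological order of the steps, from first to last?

The constraints fix every adjacent pair, so only one ordering works:
drying → incubation → sampling → mixing → titration → weighing → cooling → dilution → filtering → labeling → centrifuging.

drying, incubation, sampling, mixing, titration, weighing, cooling, dilution, filtering, labeling, centrifuging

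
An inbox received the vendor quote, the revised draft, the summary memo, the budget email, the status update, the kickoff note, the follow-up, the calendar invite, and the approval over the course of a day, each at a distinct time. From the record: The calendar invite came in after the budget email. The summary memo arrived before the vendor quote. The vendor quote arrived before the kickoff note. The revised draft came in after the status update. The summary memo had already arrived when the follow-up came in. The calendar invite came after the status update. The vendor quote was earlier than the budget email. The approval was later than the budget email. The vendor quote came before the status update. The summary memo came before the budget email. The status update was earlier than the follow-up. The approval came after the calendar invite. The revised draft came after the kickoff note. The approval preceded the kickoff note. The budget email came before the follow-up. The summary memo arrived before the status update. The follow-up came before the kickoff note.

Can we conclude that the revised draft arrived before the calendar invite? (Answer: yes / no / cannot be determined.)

Tracing the constraints gives the calendar invite → the approval → the kickoff note → the revised draft, so the calendar invite must come before the revised draft.
That means the revised draft cannot be before the calendar invite.

no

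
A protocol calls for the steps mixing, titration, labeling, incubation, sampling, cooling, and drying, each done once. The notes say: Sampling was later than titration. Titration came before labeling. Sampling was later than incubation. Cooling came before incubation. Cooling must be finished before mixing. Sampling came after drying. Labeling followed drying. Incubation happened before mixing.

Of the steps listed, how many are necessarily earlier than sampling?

Directly stated before sampling: drying, incubation, and titration.
Cooling reaches sampling via cooling → incubation → sampling.
That's cooling, drying, incubation, and titration — 4 in all.

4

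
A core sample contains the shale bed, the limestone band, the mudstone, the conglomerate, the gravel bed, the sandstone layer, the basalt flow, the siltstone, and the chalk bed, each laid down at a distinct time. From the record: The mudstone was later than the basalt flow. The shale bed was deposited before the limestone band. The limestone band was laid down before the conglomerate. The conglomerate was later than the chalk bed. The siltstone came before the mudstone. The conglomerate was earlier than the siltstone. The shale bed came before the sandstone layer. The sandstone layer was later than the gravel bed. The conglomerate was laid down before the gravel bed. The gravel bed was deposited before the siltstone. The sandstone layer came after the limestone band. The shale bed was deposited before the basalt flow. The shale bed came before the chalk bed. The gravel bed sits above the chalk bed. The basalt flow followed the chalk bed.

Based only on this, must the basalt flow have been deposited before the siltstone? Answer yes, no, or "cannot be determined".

cannot be determined

No chain of stated constraints runs from the basalt flow to the siltstone, and none runs from the siltstone to the basalt flow either.
So the relative order of the basalt flow and the siltstone is not fixed by the given facts.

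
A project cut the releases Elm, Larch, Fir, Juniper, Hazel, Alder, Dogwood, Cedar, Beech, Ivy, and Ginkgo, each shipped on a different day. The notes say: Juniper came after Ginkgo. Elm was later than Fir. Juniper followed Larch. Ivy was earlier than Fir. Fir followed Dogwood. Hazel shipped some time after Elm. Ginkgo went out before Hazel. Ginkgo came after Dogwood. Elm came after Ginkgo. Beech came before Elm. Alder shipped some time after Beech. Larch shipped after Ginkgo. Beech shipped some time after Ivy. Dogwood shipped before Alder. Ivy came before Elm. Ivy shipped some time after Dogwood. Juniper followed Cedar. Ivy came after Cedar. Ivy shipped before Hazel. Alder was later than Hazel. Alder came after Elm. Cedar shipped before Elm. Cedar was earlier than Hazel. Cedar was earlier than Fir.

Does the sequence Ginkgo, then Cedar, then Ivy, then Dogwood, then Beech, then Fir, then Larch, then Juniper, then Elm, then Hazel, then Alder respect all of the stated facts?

The constraints require Dogwood before Ivy, but in the proposed sequence Ivy appears ahead of Dogwood. That one violation is enough.

no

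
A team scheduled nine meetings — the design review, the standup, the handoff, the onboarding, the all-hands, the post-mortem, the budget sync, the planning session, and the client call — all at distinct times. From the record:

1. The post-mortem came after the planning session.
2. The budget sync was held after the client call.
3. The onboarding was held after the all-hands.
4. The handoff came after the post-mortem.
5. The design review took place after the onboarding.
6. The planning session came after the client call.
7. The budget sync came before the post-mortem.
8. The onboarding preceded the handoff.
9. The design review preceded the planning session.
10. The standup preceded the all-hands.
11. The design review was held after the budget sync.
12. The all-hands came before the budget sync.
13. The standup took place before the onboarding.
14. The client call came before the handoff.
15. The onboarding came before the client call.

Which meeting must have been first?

the standup

The standup has a chain of constraints placing it before every other meeting, so the standup must be first.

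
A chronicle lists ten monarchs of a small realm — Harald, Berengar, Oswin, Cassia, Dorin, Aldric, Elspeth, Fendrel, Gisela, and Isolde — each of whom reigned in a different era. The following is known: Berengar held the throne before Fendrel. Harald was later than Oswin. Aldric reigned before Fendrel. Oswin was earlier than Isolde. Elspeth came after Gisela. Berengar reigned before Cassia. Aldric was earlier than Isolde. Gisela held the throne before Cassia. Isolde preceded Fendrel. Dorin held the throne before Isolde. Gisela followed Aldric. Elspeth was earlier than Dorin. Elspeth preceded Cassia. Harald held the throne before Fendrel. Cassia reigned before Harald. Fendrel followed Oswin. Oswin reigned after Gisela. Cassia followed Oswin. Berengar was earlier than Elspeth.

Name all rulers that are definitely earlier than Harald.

Directly stated before Harald: Cassia and Oswin.
Aldric reaches Harald via Aldric → Gisela → Cassia → Harald.
Berengar reaches Harald via Berengar → Cassia → Harald.
Elspeth reaches Harald via Elspeth → Cassia → Harald.
Likewise Gisela reaches Harald by chaining the stated constraints.

Aldric, Berengar, Cassia, Elspeth, Gisela, Oswin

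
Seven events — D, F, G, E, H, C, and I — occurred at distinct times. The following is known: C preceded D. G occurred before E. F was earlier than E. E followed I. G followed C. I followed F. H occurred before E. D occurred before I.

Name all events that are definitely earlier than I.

Directly stated before I: D and F.
C reaches I via C → D → I.
No chain forces G (or any of the others) ahead of I.

C, D, F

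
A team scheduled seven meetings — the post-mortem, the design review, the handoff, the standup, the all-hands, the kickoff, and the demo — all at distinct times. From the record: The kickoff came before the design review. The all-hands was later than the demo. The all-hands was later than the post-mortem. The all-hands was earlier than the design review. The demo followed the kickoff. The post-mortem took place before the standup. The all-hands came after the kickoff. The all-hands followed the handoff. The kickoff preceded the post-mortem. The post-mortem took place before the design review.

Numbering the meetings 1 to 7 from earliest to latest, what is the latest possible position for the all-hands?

The all-hands must come before the design review — 1 meeting forced after it.
Everything else can be placed before the all-hands in some valid order, so the all-hands can sit as late as position 7 − 1 = 6.

6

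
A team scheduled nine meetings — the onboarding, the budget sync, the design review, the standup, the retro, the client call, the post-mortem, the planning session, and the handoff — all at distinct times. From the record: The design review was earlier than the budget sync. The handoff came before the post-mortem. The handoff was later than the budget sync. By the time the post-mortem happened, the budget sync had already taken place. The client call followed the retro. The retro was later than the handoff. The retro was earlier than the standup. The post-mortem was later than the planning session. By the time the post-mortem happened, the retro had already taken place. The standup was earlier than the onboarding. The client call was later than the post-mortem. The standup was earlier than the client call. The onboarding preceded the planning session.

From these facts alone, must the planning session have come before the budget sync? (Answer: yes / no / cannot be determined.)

no

Tracing the constraints gives the budget sync → the handoff → the retro → the standup → the onboarding → the planning session, so the budget sync must come before the planning session.
That means the planning session cannot be before the budget sync.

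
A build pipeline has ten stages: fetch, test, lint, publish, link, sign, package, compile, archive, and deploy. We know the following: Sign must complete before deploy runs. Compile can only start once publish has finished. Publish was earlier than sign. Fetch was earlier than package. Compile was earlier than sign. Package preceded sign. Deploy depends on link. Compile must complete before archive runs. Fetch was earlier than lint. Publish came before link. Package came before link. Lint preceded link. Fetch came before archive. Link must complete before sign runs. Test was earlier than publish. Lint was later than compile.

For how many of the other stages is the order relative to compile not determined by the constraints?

2

Forced before compile: publish and test; forced after compile: archive, deploy, link, lint, and sign.
That leaves fetch and package with no forced order relative to compile — 2.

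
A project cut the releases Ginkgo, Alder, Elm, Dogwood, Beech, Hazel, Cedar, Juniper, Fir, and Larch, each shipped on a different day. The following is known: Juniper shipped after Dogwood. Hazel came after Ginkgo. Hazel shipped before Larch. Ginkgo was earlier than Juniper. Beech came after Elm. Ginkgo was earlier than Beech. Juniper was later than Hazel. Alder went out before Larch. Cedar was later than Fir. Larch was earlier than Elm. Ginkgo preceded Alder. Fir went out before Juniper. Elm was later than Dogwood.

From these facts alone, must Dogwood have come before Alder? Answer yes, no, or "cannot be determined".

No chain of stated constraints runs from Dogwood to Alder, and none runs from Alder to Dogwood either.
So the relative order of Dogwood and Alder is not fixed by the given facts.

cannot be determined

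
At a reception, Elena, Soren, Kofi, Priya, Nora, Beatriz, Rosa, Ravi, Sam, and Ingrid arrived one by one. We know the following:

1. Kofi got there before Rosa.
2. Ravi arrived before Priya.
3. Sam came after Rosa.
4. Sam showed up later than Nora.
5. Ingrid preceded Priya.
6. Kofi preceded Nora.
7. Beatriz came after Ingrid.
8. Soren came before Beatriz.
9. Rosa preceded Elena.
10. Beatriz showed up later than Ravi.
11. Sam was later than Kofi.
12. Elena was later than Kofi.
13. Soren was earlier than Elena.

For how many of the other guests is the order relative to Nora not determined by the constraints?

Forced before Nora: Kofi; forced after Nora: Sam.
That leaves Beatriz, Elena, Ingrid, Priya, Ravi, Rosa, and Soren with no forced order relative to Nora — 7.

7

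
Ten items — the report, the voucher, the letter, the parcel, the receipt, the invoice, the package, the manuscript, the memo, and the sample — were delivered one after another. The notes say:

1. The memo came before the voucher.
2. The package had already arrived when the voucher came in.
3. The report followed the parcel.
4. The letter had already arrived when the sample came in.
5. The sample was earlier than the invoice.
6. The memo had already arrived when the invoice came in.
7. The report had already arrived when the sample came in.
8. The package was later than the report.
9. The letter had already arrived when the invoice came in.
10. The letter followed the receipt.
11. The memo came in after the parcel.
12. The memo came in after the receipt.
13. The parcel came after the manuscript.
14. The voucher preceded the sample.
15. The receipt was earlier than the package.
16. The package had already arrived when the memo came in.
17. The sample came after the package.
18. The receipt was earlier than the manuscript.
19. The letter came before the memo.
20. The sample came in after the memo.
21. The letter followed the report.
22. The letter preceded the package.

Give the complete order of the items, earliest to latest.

The constraints fix every adjacent pair, so only one ordering works:
the receipt → the manuscript → the parcel → the report → the letter → the package → the memo → the voucher → the sample → the invoice.

the receipt, the manuscript, the parcel, the report, the letter, the package, the memo, the voucher, the sample, the invoice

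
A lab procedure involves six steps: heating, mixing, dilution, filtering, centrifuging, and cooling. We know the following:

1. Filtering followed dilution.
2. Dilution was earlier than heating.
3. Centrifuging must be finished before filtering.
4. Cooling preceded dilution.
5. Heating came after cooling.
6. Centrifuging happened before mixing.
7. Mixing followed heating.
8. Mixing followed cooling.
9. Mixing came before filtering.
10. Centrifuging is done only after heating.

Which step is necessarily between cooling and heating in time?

Tracing the constraints gives cooling → dilution → heating, so dilution sits after cooling and before heating.
No other step is forced both after cooling and before heating.

dilution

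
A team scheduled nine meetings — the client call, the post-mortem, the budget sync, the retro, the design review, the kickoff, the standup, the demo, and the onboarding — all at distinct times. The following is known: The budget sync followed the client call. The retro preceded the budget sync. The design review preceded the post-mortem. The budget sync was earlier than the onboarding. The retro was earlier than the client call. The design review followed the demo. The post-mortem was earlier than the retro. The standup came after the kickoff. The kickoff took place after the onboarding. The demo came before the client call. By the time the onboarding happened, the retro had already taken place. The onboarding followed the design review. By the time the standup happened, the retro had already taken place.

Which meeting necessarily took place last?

the standup

Every other meeting has a chain of constraints placing it before the standup, so the standup is last.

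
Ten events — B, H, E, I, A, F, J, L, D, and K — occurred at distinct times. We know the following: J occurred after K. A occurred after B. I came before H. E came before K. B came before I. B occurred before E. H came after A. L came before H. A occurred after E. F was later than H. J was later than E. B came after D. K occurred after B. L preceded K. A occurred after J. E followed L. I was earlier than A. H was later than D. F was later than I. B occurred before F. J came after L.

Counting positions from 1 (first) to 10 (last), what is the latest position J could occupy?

7

J must come before A, F, and H — 3 events forced after it.
Everything else can be placed before J in some valid order, so J can sit as late as position 10 − 3 = 7.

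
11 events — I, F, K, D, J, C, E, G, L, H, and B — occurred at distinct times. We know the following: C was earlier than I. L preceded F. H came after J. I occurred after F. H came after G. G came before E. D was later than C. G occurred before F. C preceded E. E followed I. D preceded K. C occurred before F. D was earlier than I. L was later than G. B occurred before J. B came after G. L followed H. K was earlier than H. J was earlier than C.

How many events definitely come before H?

Directly stated before H: G, J, and K.
B reaches H via B → J → H.
C reaches H via C → D → K → H.
D reaches H via D → K → H.
That's B, C, D, G, J, and K — 6 in all.

6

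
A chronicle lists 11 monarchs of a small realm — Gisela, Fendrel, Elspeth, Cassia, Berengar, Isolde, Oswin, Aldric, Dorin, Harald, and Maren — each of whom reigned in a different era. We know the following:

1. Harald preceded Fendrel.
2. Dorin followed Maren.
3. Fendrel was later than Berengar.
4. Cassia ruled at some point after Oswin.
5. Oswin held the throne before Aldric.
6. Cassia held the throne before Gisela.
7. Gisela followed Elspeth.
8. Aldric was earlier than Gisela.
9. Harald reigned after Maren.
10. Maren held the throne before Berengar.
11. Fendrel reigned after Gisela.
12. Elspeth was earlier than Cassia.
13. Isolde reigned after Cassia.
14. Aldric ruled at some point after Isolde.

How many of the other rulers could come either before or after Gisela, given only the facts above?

Forced before Gisela: Aldric, Cassia, Elspeth, Isolde, and Oswin; forced after Gisela: Fendrel.
That leaves Berengar, Dorin, Harald, and Maren with no forced order relative to Gisela — 4.

4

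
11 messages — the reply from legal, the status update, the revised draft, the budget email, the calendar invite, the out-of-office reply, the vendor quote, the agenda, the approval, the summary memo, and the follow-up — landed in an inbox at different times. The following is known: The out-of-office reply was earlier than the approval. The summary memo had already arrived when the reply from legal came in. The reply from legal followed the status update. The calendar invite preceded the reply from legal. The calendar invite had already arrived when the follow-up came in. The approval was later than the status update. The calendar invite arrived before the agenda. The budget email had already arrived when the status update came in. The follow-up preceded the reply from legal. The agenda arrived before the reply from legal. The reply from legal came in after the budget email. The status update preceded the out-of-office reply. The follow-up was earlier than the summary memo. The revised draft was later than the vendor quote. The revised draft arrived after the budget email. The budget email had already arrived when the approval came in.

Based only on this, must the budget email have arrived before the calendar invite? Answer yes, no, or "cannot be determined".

cannot be determined

No chain of stated constraints runs from the budget email to the calendar invite, and none runs from the calendar invite to the budget email either.
So the relative order of the budget email and the calendar invite is not fixed by the given facts.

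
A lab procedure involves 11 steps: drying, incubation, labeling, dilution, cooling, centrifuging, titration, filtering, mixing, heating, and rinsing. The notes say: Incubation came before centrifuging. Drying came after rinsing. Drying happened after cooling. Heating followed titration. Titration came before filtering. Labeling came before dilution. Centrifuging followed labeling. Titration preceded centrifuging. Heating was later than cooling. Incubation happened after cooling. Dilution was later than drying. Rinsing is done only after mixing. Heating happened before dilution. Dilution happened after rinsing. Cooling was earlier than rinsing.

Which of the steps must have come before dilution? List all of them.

Directly stated before dilution: drying, heating, labeling, and rinsing.
Cooling reaches dilution via cooling → rinsing → dilution.
Mixing reaches dilution via mixing → rinsing → dilution.
Titration reaches dilution via titration → heating → dilution.

cooling, drying, heating, labeling, mixing, rinsing, titration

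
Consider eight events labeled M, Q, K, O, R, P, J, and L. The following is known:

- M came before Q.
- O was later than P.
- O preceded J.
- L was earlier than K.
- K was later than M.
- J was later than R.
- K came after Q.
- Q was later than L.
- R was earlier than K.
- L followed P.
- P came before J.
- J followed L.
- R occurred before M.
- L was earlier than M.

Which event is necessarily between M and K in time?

Tracing the constraints gives M → Q → K, so Q sits after M and before K.
No other event is forced both after M and before K.

Q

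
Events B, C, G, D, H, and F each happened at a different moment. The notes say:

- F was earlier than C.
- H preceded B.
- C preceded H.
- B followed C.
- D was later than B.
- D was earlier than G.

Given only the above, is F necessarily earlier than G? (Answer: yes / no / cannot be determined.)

yes

Chain the constraints: F → C → B → D → G. Each link is directly stated, so F comes before G.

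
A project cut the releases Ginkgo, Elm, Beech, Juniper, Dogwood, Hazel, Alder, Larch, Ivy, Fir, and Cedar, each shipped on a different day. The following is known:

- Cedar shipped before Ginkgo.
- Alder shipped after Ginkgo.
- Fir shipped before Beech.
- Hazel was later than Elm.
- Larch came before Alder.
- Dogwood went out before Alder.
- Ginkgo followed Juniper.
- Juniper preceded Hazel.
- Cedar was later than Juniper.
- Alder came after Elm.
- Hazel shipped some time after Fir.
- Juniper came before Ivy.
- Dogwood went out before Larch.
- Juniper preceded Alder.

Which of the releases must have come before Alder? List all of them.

Cedar, Dogwood, Elm, Ginkgo, Juniper, Larch

Directly stated before Alder: Dogwood, Elm, Ginkgo, Juniper, and Larch.
Cedar reaches Alder via Cedar → Ginkgo → Alder.
No chain forces Hazel (or any of the others) ahead of Alder.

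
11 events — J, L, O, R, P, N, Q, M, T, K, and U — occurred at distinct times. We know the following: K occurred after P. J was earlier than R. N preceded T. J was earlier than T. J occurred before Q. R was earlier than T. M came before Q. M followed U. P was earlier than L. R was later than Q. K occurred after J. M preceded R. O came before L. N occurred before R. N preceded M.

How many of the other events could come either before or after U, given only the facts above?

Forced after U: M, Q, R, and T.
That leaves J, K, L, N, O, and P with no forced order relative to U — 6.

6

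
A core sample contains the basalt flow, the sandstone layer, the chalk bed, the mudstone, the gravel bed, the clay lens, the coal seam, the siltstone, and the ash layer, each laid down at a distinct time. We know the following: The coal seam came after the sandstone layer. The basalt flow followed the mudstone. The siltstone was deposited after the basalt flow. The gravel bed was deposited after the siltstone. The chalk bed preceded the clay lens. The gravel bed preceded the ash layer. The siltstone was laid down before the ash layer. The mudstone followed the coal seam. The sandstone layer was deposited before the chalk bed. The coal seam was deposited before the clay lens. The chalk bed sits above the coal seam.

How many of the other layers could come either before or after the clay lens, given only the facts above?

5

Forced before the clay lens: the chalk bed, the coal seam, and the sandstone layer.
That leaves the ash layer, the basalt flow, the gravel bed, the mudstone, and the siltstone with no forced order relative to the clay lens — 5.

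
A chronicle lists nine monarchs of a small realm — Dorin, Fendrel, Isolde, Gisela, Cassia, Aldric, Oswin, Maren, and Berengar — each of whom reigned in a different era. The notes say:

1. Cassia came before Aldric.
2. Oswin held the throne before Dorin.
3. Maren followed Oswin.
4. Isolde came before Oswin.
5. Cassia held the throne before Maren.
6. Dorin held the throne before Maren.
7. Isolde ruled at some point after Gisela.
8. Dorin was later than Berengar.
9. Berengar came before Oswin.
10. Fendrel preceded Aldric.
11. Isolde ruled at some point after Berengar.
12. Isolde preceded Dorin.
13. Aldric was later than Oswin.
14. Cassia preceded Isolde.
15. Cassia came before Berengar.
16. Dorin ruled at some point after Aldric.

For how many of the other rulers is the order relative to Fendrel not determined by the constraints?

Forced after Fendrel: Aldric, Dorin, and Maren.
That leaves Berengar, Cassia, Gisela, Isolde, and Oswin with no forced order relative to Fendrel — 5.

5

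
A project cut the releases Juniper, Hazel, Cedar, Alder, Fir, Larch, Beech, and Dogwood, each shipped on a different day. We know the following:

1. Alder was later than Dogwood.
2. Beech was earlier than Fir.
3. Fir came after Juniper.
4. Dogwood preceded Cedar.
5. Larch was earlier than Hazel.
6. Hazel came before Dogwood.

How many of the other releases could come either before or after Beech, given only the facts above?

Forced after Beech: Fir.
That leaves Alder, Cedar, Dogwood, Hazel, Juniper, and Larch with no forced order relative to Beech — 6.

6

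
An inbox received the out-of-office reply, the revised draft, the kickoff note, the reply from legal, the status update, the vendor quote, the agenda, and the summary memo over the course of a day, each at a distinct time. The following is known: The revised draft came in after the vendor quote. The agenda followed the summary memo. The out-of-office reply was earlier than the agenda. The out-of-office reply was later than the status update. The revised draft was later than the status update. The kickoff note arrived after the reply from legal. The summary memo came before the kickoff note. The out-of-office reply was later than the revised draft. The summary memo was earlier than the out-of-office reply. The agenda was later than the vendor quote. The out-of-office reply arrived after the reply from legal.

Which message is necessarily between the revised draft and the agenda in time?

the out-of-office reply

Tracing the constraints gives the revised draft → the out-of-office reply → the agenda, so the out-of-office reply sits after the revised draft and before the agenda.
No other message is forced both after the revised draft and before the agenda.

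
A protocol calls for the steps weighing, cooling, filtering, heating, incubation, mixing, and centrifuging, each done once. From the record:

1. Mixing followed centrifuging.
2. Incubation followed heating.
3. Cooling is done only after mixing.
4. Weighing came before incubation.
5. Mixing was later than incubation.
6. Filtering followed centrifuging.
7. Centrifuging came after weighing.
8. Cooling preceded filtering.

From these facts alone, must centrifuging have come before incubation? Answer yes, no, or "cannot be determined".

cannot be determined

No chain of stated constraints runs from centrifuging to incubation, and none runs from incubation to centrifuging either.
So the relative order of centrifuging and incubation is not fixed by the given facts.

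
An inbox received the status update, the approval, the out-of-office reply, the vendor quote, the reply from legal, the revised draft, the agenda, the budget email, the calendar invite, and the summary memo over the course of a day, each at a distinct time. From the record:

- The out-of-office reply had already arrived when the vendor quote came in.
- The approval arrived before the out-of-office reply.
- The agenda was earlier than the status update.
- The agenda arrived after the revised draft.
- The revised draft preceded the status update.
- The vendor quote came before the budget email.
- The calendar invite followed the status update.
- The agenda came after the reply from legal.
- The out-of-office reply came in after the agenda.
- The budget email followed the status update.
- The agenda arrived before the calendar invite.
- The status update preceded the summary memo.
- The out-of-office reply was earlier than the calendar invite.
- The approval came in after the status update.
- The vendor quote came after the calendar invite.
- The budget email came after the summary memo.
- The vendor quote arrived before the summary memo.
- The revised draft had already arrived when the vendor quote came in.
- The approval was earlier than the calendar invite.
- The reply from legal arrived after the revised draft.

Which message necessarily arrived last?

the budget email

Every other message has a chain of constraints placing it before the budget email, so the budget email is last.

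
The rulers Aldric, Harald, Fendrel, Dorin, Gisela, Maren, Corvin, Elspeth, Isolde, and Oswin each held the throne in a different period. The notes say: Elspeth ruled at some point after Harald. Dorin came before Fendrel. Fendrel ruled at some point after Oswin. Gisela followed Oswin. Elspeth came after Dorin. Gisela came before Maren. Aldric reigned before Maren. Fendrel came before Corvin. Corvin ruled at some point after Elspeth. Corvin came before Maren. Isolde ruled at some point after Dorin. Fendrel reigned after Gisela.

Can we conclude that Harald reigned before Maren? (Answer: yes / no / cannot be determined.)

Chain the constraints: Harald → Elspeth → Corvin → Maren. Each link is directly stated, so Harald comes before Maren.

yes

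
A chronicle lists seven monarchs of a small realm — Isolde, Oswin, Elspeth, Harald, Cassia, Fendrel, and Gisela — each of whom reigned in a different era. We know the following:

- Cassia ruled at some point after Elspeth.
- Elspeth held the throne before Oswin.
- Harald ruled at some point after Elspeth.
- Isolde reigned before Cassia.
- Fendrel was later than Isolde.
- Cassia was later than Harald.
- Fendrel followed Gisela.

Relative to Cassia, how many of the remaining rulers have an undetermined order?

Forced before Cassia: Elspeth, Harald, and Isolde.
That leaves Fendrel, Gisela, and Oswin with no forced order relative to Cassia — 3.

3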